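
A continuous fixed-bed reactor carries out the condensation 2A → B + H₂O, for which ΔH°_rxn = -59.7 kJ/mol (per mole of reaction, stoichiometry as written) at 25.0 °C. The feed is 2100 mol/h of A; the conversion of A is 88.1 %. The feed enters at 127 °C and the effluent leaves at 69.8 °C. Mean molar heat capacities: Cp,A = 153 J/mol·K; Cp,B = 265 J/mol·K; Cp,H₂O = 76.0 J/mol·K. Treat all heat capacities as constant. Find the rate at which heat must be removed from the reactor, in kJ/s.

Extent of reaction ξ = 0.881 × 2100 / 2 = 925.05 mol/h
Reaction term: ξ·ΔH°_rxn = 925.05 × -59.7 = -55225 kJ/h
Sensible, feed 127→25 °C: -32773 kJ/h
Outlet flows (mol/h): A 249.9, B 925.05, H₂O 925.05
Sensible, products 25→69.8 °C: 15845 kJ/h
Q = ΔH = -72153 kJ/h = -20.043 kW
Heat removed = 20.043 kJ/s

Q_out = 20.0 kJ/s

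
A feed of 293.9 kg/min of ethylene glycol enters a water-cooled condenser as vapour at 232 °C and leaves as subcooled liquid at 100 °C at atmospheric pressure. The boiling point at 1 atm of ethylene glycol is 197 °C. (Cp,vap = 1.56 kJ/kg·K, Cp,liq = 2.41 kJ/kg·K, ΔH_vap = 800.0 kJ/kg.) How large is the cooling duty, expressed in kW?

vapour 232→197 °C: -54.6 kJ/kg
condensation at 197 °C: -800 kJ/kg
liquid 197→100 °C: -233.77 kJ/kg
Δh = -54.6 + -800 + -233.77 = -1088.4 kJ/kg
Q = ṁ·Δh = 293.9 kg/min × -1088.4 kJ/kg = -319870 kJ/min
|Q| = 5331.2 kW

Q_c = 5330 kW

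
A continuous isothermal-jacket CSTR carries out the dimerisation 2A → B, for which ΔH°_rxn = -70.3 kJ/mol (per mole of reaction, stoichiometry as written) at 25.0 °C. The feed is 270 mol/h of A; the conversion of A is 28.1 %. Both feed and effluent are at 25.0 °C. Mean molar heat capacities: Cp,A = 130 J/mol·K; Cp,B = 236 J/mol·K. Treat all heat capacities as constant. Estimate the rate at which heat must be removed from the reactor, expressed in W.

Q_out = 741 W

Extent of reaction ξ = 0.281 × 270 / 2 = 37.935 mol/h
Reaction term: ξ·ΔH°_rxn = 37.935 × -70.3 = -2666.8 kJ/h
Q = ΔH = -2666.8 kJ/h = -0.74079 kW
Heat removed = 740.79 W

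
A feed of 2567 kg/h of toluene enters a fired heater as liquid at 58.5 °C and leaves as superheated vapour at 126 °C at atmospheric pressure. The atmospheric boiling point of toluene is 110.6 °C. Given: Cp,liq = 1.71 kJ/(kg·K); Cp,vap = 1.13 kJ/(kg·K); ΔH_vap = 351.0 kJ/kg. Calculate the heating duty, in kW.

liquid 58.5→110.6 °C: 89.091 kJ/kg
vaporisation at 110.6 °C: 351 kJ/kg
vapour 110.6→126 °C: 17.402 kJ/kg
Δh = 89.091 + 351 + 17.402 = 457.49 kJ/kg
Q = ṁ·Δh = 2567 kg/h × 457.49 kJ/kg = 1.1744e+06 kJ/h
|Q| = 326.22 kW

Q = 326 kW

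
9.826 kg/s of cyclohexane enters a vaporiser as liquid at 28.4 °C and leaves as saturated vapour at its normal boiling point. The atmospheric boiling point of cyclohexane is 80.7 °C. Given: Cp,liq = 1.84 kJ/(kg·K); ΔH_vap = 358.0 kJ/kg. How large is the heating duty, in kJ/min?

liquid 28.4→80.7 °C: 96.232 kJ/kg
vaporisation at 80.7 °C: 358 kJ/kg
Δh = 96.232 + 358 = 454.23 kJ/kg
Q = ṁ·Δh = 9.826 kg/s × 454.23 kJ/kg = 4463.3 kJ/s
|Q| = 4463.3 kW = 267800 kJ/min

Q = 268000 kJ/min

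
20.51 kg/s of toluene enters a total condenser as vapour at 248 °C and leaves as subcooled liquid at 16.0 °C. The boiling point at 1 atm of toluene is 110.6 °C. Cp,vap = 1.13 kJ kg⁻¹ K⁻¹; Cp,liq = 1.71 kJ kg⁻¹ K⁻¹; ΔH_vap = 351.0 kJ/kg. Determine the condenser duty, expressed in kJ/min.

vapour 248→110.6 °C: -155.26 kJ/kg
condensation at 110.6 °C: -351 kJ/kg
liquid 110.6→16.0 °C: -161.77 kJ/kg
Δh = -155.26 + -351 + -161.77 = -668.03 kJ/kg
Q = ṁ·Δh = 20.51 kg/s × -668.03 kJ/kg = -13701 kJ/s
|Q| = 13701 kW = 822080 kJ/min

Q_c = 822000 kJ/min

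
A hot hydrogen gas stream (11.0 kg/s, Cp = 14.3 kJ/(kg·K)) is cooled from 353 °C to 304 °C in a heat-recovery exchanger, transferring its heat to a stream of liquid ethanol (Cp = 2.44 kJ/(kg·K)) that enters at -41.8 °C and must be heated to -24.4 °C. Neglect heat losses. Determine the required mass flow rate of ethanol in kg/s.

ṁ_c = 182 kg/s

Heat released by hot stream: Q = 11.0 × 14.3 × (353 − 304) = 7707.7 kJ/s
Energy balance on cold side (adiabatic exchanger): Q = ṁ_c·Cp_c·(T_c,out − T_c,in)
ṁ_c = 7707.7 / [2.44 × (-24.4 − -41.8)] = 181.55 kg/s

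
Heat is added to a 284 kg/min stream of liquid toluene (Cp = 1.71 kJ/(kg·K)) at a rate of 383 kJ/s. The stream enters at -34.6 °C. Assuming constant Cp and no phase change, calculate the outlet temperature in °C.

Q = 383 kJ/s = 22980 kJ/min
ΔT = Q/(ṁ·Cp) = 22980/(284×1.71) = 47.319 K
T_out = -34.6 + 47.319 = 12.719 °C

T_out = 12.7 °C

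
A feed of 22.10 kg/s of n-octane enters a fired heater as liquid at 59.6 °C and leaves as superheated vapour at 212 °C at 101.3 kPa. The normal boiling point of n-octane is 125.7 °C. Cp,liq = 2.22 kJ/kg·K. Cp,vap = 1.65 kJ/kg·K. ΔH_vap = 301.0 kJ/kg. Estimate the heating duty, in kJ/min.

liquid 59.6→125.7 °C: 146.74 kJ/kg
vaporisation at 125.7 °C: 301 kJ/kg
vapour 125.7→212 °C: 142.39 kJ/kg
Δh = 146.74 + 301 + 142.39 = 590.14 kJ/kg
Q = ṁ·Δh = 22.10 kg/s × 590.14 kJ/kg = 13042 kJ/s
|Q| = 13042 kW = 782520 kJ/min

Q = 783000 kJ/min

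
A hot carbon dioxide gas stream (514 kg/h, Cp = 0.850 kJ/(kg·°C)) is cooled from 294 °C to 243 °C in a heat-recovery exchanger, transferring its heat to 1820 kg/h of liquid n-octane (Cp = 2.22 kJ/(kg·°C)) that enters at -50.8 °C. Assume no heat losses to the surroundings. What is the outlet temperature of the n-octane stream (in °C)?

T_c,out = -45.3 °C

Heat released by hot stream: Q = 514 × 0.850 × (294 − 243) = 22282 kJ/h
Energy balance on cold side (adiabatic exchanger): Q = ṁ_c·Cp_c·(T_c,out − T_c,in)
T_c,out = -50.8 + 22282/(1820 × 2.22) = -45.285 °C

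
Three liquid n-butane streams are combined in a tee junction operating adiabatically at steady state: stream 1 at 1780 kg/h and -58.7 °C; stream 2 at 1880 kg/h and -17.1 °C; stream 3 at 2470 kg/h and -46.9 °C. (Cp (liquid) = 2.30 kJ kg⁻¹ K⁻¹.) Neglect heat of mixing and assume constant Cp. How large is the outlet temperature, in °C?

T_out = -41.2 °C

No heat crosses the boundary, so H_out = H_in.
Σ ṁᵢCp,ᵢTᵢ = 1780×2.30×-58.7 + 1880×2.30×-17.1 + 2470×2.30×-46.9 = -580700
Σ ṁᵢCp,ᵢ = 1780×2.30 + 1880×2.30 + 2470×2.30 = 14099
T_out = -580700 / 14099 = -41.187 °C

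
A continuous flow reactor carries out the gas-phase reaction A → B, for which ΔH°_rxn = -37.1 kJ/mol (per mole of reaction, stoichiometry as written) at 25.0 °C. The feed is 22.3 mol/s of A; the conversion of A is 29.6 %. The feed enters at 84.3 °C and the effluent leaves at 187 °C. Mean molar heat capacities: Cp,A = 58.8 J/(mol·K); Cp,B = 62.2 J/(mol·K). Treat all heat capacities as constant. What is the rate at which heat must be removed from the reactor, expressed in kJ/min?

Extent of reaction ξ = 0.296 × 22.3 = 6.6008 mol/s
Reaction term: ξ·ΔH°_rxn = 6.6008 × -37.1 = -244.89 kJ/s
Sensible, feed 84.3→25 °C: -77.757 kJ/s
Outlet flows (mol/s): A 15.699, B 6.6008
Sensible, products 25→187 °C: 216.06 kJ/s
Q = ΔH = -106.59 kJ/s = -106.59 kW
Heat removed = 6395.4 kJ/min

Q_out = 6400 kJ/min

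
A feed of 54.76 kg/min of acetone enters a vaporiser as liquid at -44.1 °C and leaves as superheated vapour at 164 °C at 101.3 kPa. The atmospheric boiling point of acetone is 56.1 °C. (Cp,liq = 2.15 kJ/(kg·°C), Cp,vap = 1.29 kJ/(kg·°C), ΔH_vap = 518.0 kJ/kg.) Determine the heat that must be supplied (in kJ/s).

Q = 796 kJ/s

liquid -44.1→56.1 °C: 215.43 kJ/kg
vaporisation at 56.1 °C: 518 kJ/kg
vapour 56.1→164 °C: 139.19 kJ/kg
Δh = 215.43 + 518 + 139.19 = 872.62 kJ/kg
Q = ṁ·Δh = 54.76 kg/min × 872.62 kJ/kg = 47785 kJ/min
|Q| = 796.41 kW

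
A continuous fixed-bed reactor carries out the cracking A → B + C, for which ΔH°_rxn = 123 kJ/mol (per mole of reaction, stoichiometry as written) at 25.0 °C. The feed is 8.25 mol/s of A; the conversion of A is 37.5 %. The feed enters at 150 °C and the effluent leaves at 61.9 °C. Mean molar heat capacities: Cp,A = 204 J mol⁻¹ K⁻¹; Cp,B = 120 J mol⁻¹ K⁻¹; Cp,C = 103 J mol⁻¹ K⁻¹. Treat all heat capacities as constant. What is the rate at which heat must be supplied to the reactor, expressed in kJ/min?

Q_in = 14100 kJ/min

Extent of reaction ξ = 0.375 × 8.25 = 3.0938 mol/s
Reaction term: ξ·ΔH°_rxn = 3.0938 × 123 = 380.53 kJ/s
Sensible, feed 150→25 °C: -210.38 kJ/s
Outlet flows (mol/s): A 5.1562, B 3.0938, C 3.0938
Sensible, products 25→61.9 °C: 64.272 kJ/s
Q = ΔH = 234.43 kJ/s = 234.43 kW
Heat supplied = 14066 kJ/min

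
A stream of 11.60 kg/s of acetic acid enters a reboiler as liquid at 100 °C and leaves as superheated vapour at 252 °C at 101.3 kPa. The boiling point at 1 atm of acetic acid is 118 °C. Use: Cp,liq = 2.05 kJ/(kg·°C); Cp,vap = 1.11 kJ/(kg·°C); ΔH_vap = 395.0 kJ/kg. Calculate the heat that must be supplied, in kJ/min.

Q = 404000 kJ/min

liquid 100→118 °C: 36.9 kJ/kg
vaporisation at 118 °C: 395 kJ/kg
vapour 118→252 °C: 148.74 kJ/kg
Δh = 36.9 + 395 + 148.74 = 580.64 kJ/kg
Q = ṁ·Δh = 11.60 kg/s × 580.64 kJ/kg = 6735.4 kJ/s
|Q| = 6735.4 kW = 404130 kJ/min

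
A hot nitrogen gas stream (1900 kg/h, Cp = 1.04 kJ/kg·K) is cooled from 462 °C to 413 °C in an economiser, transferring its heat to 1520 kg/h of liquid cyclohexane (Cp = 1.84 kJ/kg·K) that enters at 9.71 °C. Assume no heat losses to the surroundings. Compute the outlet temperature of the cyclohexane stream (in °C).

Heat released by hot stream: Q = 1900 × 1.04 × (462 − 413) = 96824 kJ/h
Energy balance on cold side (adiabatic exchanger): Q = ṁ_c·Cp_c·(T_c,out − T_c,in)
T_c,out = 9.71 + 96824/(1520 × 1.84) = 44.33 °C

T_c,out = 44.3 °C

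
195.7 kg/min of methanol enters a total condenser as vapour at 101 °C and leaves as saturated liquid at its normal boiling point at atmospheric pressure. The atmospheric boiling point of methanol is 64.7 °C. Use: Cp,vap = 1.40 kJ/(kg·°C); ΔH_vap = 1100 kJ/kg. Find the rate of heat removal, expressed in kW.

vapour 101→64.7 °C: -50.82 kJ/kg
condensation at 64.7 °C: -1100 kJ/kg
Δh = -50.82 + -1100 = -1150.8 kJ/kg
Q = ṁ·Δh = 195.7 kg/min × -1150.8 kJ/kg = -225220 kJ/min
|Q| = 3753.6 kW

Q_c = 3750 kW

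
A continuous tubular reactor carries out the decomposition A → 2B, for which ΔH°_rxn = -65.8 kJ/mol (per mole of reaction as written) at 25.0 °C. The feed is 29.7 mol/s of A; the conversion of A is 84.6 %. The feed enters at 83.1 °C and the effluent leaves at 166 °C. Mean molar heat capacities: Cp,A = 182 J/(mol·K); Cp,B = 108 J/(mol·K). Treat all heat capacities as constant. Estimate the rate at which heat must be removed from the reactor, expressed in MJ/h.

Q_out = 3910 MJ/h

Extent of reaction ξ = 0.846 × 29.7 = 25.126 mol/s
Reaction term: ξ·ΔH°_rxn = 25.126 × -65.8 = -1653.3 kJ/s
Sensible, feed 83.1→25 °C: -314.05 kJ/s
Outlet flows (mol/s): A 4.5738, B 50.252
Sensible, products 25→166 °C: 882.62 kJ/s
Q = ΔH = -1084.7 kJ/s = -1084.7 kW
Heat removed = 3905.1 MJ/h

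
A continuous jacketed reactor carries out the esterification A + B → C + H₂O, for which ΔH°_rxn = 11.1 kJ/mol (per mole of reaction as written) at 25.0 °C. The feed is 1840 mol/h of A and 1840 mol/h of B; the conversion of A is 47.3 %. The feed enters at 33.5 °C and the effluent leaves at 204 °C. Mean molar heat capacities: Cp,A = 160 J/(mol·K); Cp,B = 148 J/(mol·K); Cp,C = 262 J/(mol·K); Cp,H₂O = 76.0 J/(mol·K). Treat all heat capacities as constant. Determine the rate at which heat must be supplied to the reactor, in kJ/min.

Extent of reaction ξ = 0.473 × 1840 = 870.32 mol/h
Reaction term: ξ·ΔH°_rxn = 870.32 × 11.1 = 9660.6 kJ/h
Sensible, feed 33.5→25 °C: -4817.1 kJ/h
Outlet flows (mol/h): A 969.68, B 969.68, C 870.32, H₂O 870.32
Sensible, products 25→204 °C: 106120 kJ/h
Q = ΔH = 110960 kJ/h = 30.822 kW
Heat supplied = 1849.3 kJ/min

Q_in = 1850 kJ/min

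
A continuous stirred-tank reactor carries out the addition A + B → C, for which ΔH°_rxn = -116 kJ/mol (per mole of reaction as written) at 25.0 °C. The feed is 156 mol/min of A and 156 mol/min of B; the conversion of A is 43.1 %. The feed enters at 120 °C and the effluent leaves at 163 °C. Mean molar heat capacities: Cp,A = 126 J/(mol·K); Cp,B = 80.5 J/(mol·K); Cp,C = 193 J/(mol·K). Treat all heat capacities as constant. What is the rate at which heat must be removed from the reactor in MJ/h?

Extent of reaction ξ = 0.431 × 156 = 67.236 mol/min
Reaction term: ξ·ΔH°_rxn = 67.236 × -116 = -7799.4 kJ/min
Sensible, feed 120→25 °C: -3060.3 kJ/min
Outlet flows (mol/min): A 88.764, B 88.764, C 67.236
Sensible, products 25→163 °C: 4320.3 kJ/min
Q = ΔH = -6539.4 kJ/min = -108.99 kW
Heat removed = 392.37 MJ/h

Q_out = 392 MJ/h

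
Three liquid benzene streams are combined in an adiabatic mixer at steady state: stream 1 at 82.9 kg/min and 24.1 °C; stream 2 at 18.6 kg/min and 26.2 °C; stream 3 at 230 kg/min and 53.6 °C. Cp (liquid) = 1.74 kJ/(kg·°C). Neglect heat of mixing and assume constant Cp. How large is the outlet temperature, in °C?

Energy balance with Q = 0: Σ ṁᵢCp,ᵢ(T_out − Tᵢ) = 0
Σ ṁᵢCp,ᵢTᵢ = 82.9×1.74×24.1 + 18.6×1.74×26.2 + 230×1.74×53.6 = 25775
Σ ṁᵢCp,ᵢ = 82.9×1.74 + 18.6×1.74 + 230×1.74 = 576.81
T_out = 25775 / 576.81 = 44.685 °C

T_out = 44.7 °C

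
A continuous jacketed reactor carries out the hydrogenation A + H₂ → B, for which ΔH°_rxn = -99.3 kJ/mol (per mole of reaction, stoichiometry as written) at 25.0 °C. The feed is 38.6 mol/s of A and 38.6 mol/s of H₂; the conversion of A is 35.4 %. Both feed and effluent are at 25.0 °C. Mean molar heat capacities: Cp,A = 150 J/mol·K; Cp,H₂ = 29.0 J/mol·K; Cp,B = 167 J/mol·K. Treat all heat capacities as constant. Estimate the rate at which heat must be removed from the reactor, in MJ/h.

Extent of reaction ξ = 0.354 × 38.6 = 13.664 mol/s
Reaction term: ξ·ΔH°_rxn = 13.664 × -99.3 = -1356.9 kJ/s
Q = ΔH = -1356.9 kJ/s = -1356.9 kW
Heat removed = 4884.7 MJ/h

Q_out = 4880 MJ/h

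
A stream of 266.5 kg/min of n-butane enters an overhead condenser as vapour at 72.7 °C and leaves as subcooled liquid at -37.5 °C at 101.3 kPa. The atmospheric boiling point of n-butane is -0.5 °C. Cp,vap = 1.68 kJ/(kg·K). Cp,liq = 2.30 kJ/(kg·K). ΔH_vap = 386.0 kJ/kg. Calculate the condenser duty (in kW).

Q_c = 2640 kW

vapour 72.7→-0.5 °C: -122.98 kJ/kg
condensation at -0.5 °C: -386 kJ/kg
liquid -0.5→-37.5 °C: -85.1 kJ/kg
Δh = -122.98 + -386 + -85.1 = -594.08 kJ/kg
Q = ṁ·Δh = 266.5 kg/min × -594.08 kJ/kg = -158320 kJ/min
|Q| = 2638.7 kW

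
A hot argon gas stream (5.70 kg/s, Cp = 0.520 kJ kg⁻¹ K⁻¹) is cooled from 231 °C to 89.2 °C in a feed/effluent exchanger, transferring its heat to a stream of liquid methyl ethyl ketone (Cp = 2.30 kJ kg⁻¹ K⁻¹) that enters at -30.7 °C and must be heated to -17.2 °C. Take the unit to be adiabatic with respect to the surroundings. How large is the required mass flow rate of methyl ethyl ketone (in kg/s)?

ṁ_c = 13.5 kg/s

Heat released by hot stream: Q = 5.70 × 0.520 × (231 − 89.2) = 420.3 kJ/s
Energy balance on cold side (adiabatic exchanger): Q = ṁ_c·Cp_c·(T_c,out − T_c,in)
ṁ_c = 420.3 / [2.30 × (-17.2 − -30.7)] = 13.536 kg/s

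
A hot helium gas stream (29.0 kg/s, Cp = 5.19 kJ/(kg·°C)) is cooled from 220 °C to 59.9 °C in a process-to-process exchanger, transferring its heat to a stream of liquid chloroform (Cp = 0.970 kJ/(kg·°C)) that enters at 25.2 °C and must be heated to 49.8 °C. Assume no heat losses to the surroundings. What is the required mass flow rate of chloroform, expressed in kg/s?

ṁ_c = 1010 kg/s

Heat released by hot stream: Q = 29.0 × 5.19 × (220 − 59.9) = 24097 kJ/s
Energy balance on cold side (adiabatic exchanger): Q = ṁ_c·Cp_c·(T_c,out − T_c,in)
ṁ_c = 24097 / [0.970 × (49.8 − 25.2)] = 1009.8 kg/s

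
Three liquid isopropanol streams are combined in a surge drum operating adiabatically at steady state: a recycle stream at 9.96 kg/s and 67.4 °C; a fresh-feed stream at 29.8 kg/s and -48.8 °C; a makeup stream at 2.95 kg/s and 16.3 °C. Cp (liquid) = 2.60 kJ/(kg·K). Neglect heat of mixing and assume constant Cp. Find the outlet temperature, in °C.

T_out = -17.2 °C

Adiabatic, steady state ⇒ Σ ṁᵢCp,ᵢ(T_out − Tᵢ) = 0
Σ ṁᵢCp,ᵢTᵢ = 9.96×2.60×67.4 + 29.8×2.60×-48.8 + 2.95×2.60×16.3 = -1910.6
Σ ṁᵢCp,ᵢ = 9.96×2.60 + 29.8×2.60 + 2.95×2.60 = 111.05
T_out = -1910.6 / 111.05 = -17.206 °C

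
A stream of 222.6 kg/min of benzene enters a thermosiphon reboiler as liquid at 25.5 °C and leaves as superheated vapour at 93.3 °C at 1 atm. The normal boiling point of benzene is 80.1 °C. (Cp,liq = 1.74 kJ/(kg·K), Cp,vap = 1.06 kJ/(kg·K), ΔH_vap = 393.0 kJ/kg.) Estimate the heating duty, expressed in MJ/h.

Q = 6700 MJ/h

liquid 25.5→80.1 °C: 95.004 kJ/kg
vaporisation at 80.1 °C: 393 kJ/kg
vapour 80.1→93.3 °C: 13.992 kJ/kg
Δh = 95.004 + 393 + 13.992 = 502 kJ/kg
Q = ṁ·Δh = 222.6 kg/min × 502 kJ/kg = 111740 kJ/min
|Q| = 1862.4 kW = 6704.7 MJ/h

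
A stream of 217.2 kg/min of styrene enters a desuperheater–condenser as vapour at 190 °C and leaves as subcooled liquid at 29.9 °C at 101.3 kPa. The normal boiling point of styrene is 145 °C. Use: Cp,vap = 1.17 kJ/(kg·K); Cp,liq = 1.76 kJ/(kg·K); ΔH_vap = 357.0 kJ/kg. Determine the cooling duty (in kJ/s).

vapour 190→145 °C: -52.65 kJ/kg
condensation at 145 °C: -357 kJ/kg
liquid 145→29.9 °C: -202.58 kJ/kg
Δh = -52.65 + -357 + -202.58 = -612.23 kJ/kg
Q = ṁ·Δh = 217.2 kg/min × -612.23 kJ/kg = -132980 kJ/min
|Q| = 2216.3 kW

Q_c = 2220 kJ/s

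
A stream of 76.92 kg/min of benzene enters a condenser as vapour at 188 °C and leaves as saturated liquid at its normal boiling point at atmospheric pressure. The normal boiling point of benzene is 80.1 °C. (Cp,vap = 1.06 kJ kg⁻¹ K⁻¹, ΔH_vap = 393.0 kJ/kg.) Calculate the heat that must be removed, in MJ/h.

vapour 188→80.1 °C: -114.37 kJ/kg
condensation at 80.1 °C: -393 kJ/kg
Δh = -114.37 + -393 = -507.37 kJ/kg
Q = ṁ·Δh = 76.92 kg/min × -507.37 kJ/kg = -39027 kJ/min
|Q| = 650.45 kW = 2341.6 MJ/h

Q_c = 2340 MJ/h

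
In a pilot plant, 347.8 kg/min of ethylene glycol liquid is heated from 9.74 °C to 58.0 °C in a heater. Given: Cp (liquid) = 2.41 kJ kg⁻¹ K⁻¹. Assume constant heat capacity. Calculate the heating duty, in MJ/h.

Q = ṁ·Cp·ΔT = 347.8 × 2.41 × (58.0 − 9.74) = 40451 kJ/min
Converting: 40451 / 60 s = 674.19 kW
Heating duty = 2427.1 MJ/h

Q = 2430 MJ/h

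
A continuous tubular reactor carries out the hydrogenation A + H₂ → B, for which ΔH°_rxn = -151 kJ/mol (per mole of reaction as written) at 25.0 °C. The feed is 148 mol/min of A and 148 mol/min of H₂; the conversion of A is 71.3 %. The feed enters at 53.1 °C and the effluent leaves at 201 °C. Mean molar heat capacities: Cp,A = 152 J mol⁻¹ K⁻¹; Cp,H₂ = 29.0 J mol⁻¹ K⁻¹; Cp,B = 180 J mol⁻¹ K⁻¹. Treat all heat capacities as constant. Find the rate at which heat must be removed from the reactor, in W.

Q_out = 200000 W

Extent of reaction ξ = 0.713 × 148 = 105.52 mol/min
Reaction term: ξ·ΔH°_rxn = 105.52 × -151 = -15934 kJ/min
Sensible, feed 53.1→25 °C: -752.74 kJ/min
Outlet flows (mol/min): A 42.476, H₂ 42.476, B 105.52
Sensible, products 25→201 °C: 4696.1 kJ/min
Q = ΔH = -11991 kJ/min = -199.85 kW
Heat removed = 199850 W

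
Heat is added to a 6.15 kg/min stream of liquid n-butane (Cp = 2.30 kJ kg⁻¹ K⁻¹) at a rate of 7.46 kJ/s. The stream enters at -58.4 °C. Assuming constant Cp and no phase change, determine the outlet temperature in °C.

T_out = -26.8 °C

Q = 7.46 kJ/s = 447.6 kJ/min
ΔT = Q/(ṁ·Cp) = 447.6/(6.15×2.30) = 31.644 K
T_out = -58.4 + 31.644 = -26.756 °C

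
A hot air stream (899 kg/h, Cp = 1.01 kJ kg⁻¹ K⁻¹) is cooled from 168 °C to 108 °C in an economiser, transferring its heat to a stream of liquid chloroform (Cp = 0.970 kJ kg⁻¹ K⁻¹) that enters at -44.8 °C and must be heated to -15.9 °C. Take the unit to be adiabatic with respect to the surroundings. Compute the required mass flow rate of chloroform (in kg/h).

ṁ_c = 1940 kg/h

Heat released by hot stream: Q = 899 × 1.01 × (168 − 108) = 54479 kJ/h
Energy balance on cold side (adiabatic exchanger): Q = ṁ_c·Cp_c·(T_c,out − T_c,in)
ṁ_c = 54479 / [0.970 × (-15.9 − -44.8)] = 1943.4 kg/h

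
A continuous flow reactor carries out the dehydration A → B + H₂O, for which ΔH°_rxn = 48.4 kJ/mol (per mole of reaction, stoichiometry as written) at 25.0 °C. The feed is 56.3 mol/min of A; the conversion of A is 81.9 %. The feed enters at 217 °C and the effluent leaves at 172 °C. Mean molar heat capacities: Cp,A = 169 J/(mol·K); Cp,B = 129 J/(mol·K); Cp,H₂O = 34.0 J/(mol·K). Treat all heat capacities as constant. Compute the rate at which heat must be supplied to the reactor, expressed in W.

Q_in = 29400 W

Extent of reaction ξ = 0.819 × 56.3 = 46.11 mol/min
Reaction term: ξ·ΔH°_rxn = 46.11 × 48.4 = 2231.7 kJ/min
Sensible, feed 217→25 °C: -1826.8 kJ/min
Outlet flows (mol/min): A 10.19, B 46.11, H₂O 46.11
Sensible, products 25→172 °C: 1358 kJ/min
Q = ΔH = 1762.9 kJ/min = 29.381 kW
Heat supplied = 29381 W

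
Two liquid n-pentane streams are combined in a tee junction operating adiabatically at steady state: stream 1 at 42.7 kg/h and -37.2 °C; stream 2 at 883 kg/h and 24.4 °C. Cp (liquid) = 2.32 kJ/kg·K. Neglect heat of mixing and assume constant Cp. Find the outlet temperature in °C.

Energy balance with Q = 0: Σ ṁᵢCp,ᵢ(T_out − Tᵢ) = 0
T_out = Σ ṁᵢCp,ᵢTᵢ / Σ ṁᵢCp,ᵢ
      = 46300 / 2147.6 = 21.559 °C

T_out = 21.6 °C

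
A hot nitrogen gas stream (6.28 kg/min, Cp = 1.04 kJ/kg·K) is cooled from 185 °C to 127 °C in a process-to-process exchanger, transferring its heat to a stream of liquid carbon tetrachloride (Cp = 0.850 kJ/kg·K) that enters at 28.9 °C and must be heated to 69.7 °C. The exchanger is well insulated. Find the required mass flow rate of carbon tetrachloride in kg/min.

Heat released by hot stream: Q = 6.28 × 1.04 × (185 − 127) = 378.81 kJ/min
Energy balance on cold side (adiabatic exchanger): Q = ṁ_c·Cp_c·(T_c,out − T_c,in)
ṁ_c = 378.81 / [0.850 × (69.7 − 28.9)] = 10.923 kg/min

ṁ_c = 10.9 kg/min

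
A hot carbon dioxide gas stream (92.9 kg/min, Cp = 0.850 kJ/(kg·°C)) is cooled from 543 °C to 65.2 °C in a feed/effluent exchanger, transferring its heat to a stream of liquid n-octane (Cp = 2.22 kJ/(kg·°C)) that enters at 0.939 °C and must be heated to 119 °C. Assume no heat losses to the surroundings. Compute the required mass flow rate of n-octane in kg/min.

ṁ_c = 144 kg/min

Heat released by hot stream: Q = 92.9 × 0.850 × (543 − 65.2) = 37729 kJ/min
Energy balance on cold side (adiabatic exchanger): Q = ṁ_c·Cp_c·(T_c,out − T_c,in)
ṁ_c = 37729 / [2.22 × (119 − 0.939)] = 143.95 kg/min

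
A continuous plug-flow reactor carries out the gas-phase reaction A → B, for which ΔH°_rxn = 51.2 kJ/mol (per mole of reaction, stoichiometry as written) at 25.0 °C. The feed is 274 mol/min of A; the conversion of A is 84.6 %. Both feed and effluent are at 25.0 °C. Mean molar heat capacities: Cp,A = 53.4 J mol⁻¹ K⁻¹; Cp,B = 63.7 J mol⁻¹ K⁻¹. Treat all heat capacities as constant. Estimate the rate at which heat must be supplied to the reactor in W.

Q_in = 198000 W

Extent of reaction ξ = 0.846 × 274 = 231.8 mol/min
Reaction term: ξ·ΔH°_rxn = 231.8 × 51.2 = 11868 kJ/min
Q = ΔH = 11868 kJ/min = 197.81 kW
Heat supplied = 197810 W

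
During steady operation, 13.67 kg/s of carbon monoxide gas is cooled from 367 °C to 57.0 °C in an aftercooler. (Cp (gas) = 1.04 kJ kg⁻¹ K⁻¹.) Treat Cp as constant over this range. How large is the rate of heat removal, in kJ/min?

Q_c = 264000 kJ/min

Q = ṁ·Cp·ΔT = 13.67 × 1.04 × (57.0 − 367) = -4407.2 kJ/s
Cooling duty = 264430 kJ/min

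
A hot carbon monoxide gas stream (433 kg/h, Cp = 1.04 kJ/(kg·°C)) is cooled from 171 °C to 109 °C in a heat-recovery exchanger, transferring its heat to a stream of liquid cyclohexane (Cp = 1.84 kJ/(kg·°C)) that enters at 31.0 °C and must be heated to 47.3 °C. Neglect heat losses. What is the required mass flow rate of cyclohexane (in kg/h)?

Heat released by hot stream: Q = 433 × 1.04 × (171 − 109) = 27920 kJ/h
Energy balance on cold side (adiabatic exchanger): Q = ṁ_c·Cp_c·(T_c,out − T_c,in)
ṁ_c = 27920 / [1.84 × (47.3 − 31.0)] = 930.91 kg/h

ṁ_c = 931 kg/h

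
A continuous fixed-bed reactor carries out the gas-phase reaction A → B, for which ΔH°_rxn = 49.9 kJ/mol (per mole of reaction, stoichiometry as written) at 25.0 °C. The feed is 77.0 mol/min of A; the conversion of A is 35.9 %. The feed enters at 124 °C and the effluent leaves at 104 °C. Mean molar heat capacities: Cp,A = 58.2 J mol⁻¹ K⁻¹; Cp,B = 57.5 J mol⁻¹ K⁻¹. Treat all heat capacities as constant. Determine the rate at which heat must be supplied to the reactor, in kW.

Extent of reaction ξ = 0.359 × 77.0 = 27.643 mol/min
Reaction term: ξ·ΔH°_rxn = 27.643 × 49.9 = 1379.4 kJ/min
Sensible, feed 124→25 °C: -443.66 kJ/min
Outlet flows (mol/min): A 49.357, B 27.643
Sensible, products 25→104 °C: 352.5 kJ/min
Q = ΔH = 1288.2 kJ/min = 21.47 kW
Heat supplied = 21.47 kW

Q_in = 21.5 kW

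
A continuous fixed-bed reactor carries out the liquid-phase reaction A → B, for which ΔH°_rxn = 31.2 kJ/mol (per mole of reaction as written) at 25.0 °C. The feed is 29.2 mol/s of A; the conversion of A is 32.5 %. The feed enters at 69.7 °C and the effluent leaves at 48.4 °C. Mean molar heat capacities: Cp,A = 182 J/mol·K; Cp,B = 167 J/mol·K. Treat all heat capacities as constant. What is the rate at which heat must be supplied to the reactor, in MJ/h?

Q_in = 646 MJ/h

Extent of reaction ξ = 0.325 × 29.2 = 9.49 mol/s
Reaction term: ξ·ΔH°_rxn = 9.49 × 31.2 = 296.09 kJ/s
Sensible, feed 69.7→25 °C: -237.55 kJ/s
Outlet flows (mol/s): A 19.71, B 9.49
Sensible, products 25→48.4 °C: 121.03 kJ/s
Q = ΔH = 179.56 kJ/s = 179.56 kW
Heat supplied = 646.42 MJ/h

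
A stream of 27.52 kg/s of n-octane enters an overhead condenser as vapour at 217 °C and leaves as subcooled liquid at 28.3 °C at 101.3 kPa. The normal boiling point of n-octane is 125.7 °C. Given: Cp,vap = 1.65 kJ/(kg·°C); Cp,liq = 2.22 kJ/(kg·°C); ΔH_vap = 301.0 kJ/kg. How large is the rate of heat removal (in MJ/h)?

vapour 217→125.7 °C: -150.64 kJ/kg
condensation at 125.7 °C: -301 kJ/kg
liquid 125.7→28.3 °C: -216.23 kJ/kg
Δh = -150.64 + -301 + -216.23 = -667.87 kJ/kg
Q = ṁ·Δh = 27.52 kg/s × -667.87 kJ/kg = -18380 kJ/s
|Q| = 18380 kW = 66168 MJ/h

Q_c = 66200 MJ/h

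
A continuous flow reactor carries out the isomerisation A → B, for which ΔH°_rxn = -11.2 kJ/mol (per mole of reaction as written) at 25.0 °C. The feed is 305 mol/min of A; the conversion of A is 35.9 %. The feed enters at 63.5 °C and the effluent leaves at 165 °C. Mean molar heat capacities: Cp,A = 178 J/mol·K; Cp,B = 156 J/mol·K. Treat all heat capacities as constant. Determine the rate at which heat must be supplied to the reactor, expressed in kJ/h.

Q_in = 237000 kJ/h

Extent of reaction ξ = 0.359 × 305 = 109.49 mol/min
Reaction term: ξ·ΔH°_rxn = 109.49 × -11.2 = -1226.3 kJ/min
Sensible, feed 63.5→25 °C: -2090.2 kJ/min
Outlet flows (mol/min): A 195.5, B 109.49
Sensible, products 25→165 °C: 7263.4 kJ/min
Q = ΔH = 3946.8 kJ/min = 65.781 kW
Heat supplied = 236810 kJ/h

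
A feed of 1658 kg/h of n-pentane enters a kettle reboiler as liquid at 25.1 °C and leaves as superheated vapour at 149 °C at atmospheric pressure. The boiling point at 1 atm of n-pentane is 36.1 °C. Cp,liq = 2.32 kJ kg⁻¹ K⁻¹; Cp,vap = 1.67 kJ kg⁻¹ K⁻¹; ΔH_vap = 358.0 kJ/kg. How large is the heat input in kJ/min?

liquid 25.1→36.1 °C: 25.52 kJ/kg
vaporisation at 36.1 °C: 358 kJ/kg
vapour 36.1→149 °C: 188.54 kJ/kg
Δh = 25.52 + 358 + 188.54 = 572.06 kJ/kg
Q = ṁ·Δh = 1658 kg/h × 572.06 kJ/kg = 948480 kJ/h
|Q| = 263.47 kW = 15808 kJ/min

Q = 15800 kJ/min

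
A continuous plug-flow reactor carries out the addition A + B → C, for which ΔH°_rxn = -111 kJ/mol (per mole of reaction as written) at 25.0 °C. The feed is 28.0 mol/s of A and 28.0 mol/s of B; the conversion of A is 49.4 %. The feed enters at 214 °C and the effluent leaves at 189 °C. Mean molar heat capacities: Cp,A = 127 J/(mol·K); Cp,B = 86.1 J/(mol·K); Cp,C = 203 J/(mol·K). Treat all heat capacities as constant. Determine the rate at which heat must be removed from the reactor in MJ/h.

Q_out = 6150 MJ/h

Extent of reaction ξ = 0.494 × 28.0 = 13.832 mol/s
Reaction term: ξ·ΔH°_rxn = 13.832 × -111 = -1535.4 kJ/s
Sensible, feed 214→25 °C: -1127.7 kJ/s
Outlet flows (mol/s): A 14.168, B 14.168, C 13.832
Sensible, products 25→189 °C: 955.64 kJ/s
Q = ΔH = -1707.4 kJ/s = -1707.4 kW
Heat removed = 6146.8 MJ/h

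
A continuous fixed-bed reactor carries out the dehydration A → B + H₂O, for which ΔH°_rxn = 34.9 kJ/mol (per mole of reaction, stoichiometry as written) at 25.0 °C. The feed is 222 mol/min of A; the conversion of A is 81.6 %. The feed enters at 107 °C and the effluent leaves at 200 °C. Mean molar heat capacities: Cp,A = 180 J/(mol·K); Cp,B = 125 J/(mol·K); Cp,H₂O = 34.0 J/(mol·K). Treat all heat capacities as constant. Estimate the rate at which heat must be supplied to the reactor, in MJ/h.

Extent of reaction ξ = 0.816 × 222 = 181.15 mol/min
Reaction term: ξ·ΔH°_rxn = 181.15 × 34.9 = 6322.2 kJ/min
Sensible, feed 107→25 °C: -3276.7 kJ/min
Outlet flows (mol/min): A 40.848, B 181.15, H₂O 181.15
Sensible, products 25→200 °C: 6327.3 kJ/min
Q = ΔH = 9372.8 kJ/min = 156.21 kW
Heat supplied = 562.37 MJ/h

Q_in = 562 MJ/h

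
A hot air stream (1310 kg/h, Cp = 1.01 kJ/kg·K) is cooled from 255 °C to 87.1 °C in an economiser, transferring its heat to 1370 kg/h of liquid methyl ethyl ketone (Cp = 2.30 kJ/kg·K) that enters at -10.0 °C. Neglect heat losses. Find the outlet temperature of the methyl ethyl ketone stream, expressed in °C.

Heat released by hot stream: Q = 1310 × 1.01 × (255 − 87.1) = 222150 kJ/h
Energy balance on cold side (adiabatic exchanger): Q = ṁ_c·Cp_c·(T_c,out − T_c,in)
T_c,out = -10.0 + 222150/(1370 × 2.30) = 60.501 °C

T_c,out = 60.5 °C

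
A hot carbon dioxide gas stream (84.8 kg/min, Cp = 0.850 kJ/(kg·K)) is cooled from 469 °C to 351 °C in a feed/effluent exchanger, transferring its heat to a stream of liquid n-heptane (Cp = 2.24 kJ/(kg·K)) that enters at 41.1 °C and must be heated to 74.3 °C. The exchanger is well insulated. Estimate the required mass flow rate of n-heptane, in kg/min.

ṁ_c = 114 kg/min

Heat released by hot stream: Q = 84.8 × 0.850 × (469 − 351) = 8505.4 kJ/min
Energy balance on cold side (adiabatic exchanger): Q = ṁ_c·Cp_c·(T_c,out − T_c,in)
ṁ_c = 8505.4 / [2.24 × (74.3 − 41.1)] = 114.37 kg/min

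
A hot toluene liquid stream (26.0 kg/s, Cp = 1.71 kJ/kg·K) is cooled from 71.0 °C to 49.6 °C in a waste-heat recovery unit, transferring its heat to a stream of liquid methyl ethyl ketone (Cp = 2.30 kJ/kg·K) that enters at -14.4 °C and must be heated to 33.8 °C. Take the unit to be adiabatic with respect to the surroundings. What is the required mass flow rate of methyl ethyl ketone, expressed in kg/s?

ṁ_c = 8.58 kg/s

Heat released by hot stream: Q = 26.0 × 1.71 × (71.0 − 49.6) = 951.44 kJ/s
Energy balance on cold side (adiabatic exchanger): Q = ṁ_c·Cp_c·(T_c,out − T_c,in)
ṁ_c = 951.44 / [2.30 × (33.8 − -14.4)] = 8.5824 kg/s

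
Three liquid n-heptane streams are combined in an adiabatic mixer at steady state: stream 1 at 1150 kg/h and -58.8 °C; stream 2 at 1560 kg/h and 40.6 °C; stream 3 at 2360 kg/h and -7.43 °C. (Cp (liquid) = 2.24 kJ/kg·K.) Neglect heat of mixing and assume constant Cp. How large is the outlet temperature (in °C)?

Energy balance with Q = 0: Σ ṁᵢCp,ᵢ(T_out − Tᵢ) = 0
Σ ṁᵢCp,ᵢTᵢ = 1150×2.24×-58.8 + 1560×2.24×40.6 + 2360×2.24×-7.43 = -48874
Σ ṁᵢCp,ᵢ = 1150×2.24 + 1560×2.24 + 2360×2.24 = 11357
T_out = -48874 / 11357 = -4.3035 °C

T_out = -4.30 °C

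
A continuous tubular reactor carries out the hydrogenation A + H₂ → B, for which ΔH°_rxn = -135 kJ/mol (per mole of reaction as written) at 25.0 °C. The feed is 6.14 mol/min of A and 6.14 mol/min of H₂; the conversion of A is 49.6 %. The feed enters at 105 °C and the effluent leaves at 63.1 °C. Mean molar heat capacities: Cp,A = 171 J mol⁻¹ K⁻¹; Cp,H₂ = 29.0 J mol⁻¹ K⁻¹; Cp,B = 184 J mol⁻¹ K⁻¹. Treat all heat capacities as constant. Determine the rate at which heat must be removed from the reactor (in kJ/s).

Extent of reaction ξ = 0.496 × 6.14 = 3.0454 mol/min
Reaction term: ξ·ΔH°_rxn = 3.0454 × -135 = -411.13 kJ/min
Sensible, feed 105→25 °C: -98.24 kJ/min
Outlet flows (mol/min): A 3.0946, H₂ 3.0946, B 3.0454
Sensible, products 25→63.1 °C: 44.93 kJ/min
Q = ΔH = -464.44 kJ/min = -7.7407 kW
Heat removed = 7.7407 kJ/s

Q_out = 7.74 kJ/s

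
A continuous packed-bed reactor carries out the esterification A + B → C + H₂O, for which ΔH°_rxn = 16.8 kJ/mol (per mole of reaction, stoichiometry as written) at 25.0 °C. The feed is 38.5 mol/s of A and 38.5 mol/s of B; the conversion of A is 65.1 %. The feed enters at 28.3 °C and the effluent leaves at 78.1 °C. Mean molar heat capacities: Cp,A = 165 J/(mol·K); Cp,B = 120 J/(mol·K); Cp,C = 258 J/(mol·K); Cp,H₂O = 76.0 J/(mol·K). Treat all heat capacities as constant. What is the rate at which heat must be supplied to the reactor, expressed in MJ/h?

Extent of reaction ξ = 0.651 × 38.5 = 25.064 mol/s
Reaction term: ξ·ΔH°_rxn = 25.064 × 16.8 = 421.07 kJ/s
Sensible, feed 28.3→25 °C: -36.209 kJ/s
Outlet flows (mol/s): A 13.436, B 13.436, C 25.064, H₂O 25.064
Sensible, products 25→78.1 °C: 647.85 kJ/s
Q = ΔH = 1032.7 kJ/s = 1032.7 kW
Heat supplied = 3717.8 MJ/h

Q_in = 3720 MJ/h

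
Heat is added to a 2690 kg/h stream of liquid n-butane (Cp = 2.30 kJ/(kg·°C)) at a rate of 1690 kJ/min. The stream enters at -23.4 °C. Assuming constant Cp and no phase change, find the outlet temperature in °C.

T_out = -7.01 °C

Q = 1690 kJ/min = 101400 kJ/h
ΔT = Q/(ṁ·Cp) = 101400/(2690×2.30) = 16.389 K
T_out = -23.4 + 16.389 = -7.0108 °C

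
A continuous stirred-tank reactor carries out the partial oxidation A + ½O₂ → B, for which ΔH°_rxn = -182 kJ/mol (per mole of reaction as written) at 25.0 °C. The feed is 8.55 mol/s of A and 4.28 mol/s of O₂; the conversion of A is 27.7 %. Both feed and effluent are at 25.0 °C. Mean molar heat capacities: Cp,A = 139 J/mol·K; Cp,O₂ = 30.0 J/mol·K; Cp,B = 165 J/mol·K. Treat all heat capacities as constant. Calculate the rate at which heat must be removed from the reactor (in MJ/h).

Extent of reaction ξ = 0.277 × 8.55 = 2.3684 mol/s
Reaction term: ξ·ΔH°_rxn = 2.3684 × -182 = -431.04 kJ/s
Q = ΔH = -431.04 kJ/s = -431.04 kW
Heat removed = 1551.7 MJ/h

Q_out = 1550 MJ/h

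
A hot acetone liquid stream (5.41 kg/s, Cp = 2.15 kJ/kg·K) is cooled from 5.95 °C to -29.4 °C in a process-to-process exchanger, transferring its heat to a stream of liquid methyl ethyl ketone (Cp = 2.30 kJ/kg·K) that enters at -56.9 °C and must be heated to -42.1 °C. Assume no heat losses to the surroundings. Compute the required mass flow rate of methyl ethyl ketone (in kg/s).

Heat released by hot stream: Q = 5.41 × 2.15 × (5.95 − -29.4) = 411.17 kJ/s
Energy balance on cold side (adiabatic exchanger): Q = ṁ_c·Cp_c·(T_c,out − T_c,in)
ṁ_c = 411.17 / [2.30 × (-42.1 − -56.9)] = 12.079 kg/s

ṁ_c = 12.1 kg/s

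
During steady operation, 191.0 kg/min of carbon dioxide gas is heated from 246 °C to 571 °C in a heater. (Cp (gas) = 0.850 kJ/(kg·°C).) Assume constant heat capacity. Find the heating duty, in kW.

Q = ṁ·Cp·ΔT = 191.0 × 0.850 × (571 − 246) = 52764 kJ/min
Converting: 52764 / 60 s = 879.4 kW

Q = 879 kW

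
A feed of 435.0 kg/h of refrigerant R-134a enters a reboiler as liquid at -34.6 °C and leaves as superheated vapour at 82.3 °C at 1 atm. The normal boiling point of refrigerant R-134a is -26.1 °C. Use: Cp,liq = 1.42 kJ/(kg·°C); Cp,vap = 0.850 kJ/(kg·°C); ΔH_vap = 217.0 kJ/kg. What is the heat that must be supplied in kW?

Q = 38.8 kW

liquid -34.6→-26.1 °C: 12.07 kJ/kg
vaporisation at -26.1 °C: 217 kJ/kg
vapour -26.1→82.3 °C: 92.14 kJ/kg
Δh = 12.07 + 217 + 92.14 = 321.21 kJ/kg
Q = ṁ·Δh = 435.0 kg/h × 321.21 kJ/kg = 139730 kJ/h
|Q| = 38.813 kW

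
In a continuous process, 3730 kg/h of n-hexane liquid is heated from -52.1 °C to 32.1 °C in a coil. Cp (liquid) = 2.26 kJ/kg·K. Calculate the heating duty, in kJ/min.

Q = ṁ·Cp·ΔT = 3730 × 2.26 × (32.1 − -52.1) = 709790 kJ/h
Converting: 709790 / 3600 s = 197.16 kW
Heating duty = 11830 kJ/min

Q = 11800 kJ/min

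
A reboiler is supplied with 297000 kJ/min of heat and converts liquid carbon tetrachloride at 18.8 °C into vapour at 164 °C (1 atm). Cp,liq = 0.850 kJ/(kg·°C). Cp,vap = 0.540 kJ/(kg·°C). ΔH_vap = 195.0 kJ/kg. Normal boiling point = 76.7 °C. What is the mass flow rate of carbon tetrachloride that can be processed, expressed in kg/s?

ṁ = 17.0 kg/s

Δh = 0.850×(76.7−18.8) + 195.0 + 0.540×(164−76.7) = 291.36 kJ/kg
Q = 297000 kJ/min = 4950 kJ/s = 4950 kJ/s
ṁ = Q/Δh = 4950 / 291.36 = 16.989 kg/s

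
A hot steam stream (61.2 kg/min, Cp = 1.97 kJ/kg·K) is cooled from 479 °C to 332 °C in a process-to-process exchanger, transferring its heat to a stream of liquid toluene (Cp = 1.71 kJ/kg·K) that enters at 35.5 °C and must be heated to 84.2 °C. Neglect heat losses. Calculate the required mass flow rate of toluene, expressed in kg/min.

ṁ_c = 213 kg/min

Heat released by hot stream: Q = 61.2 × 1.97 × (479 − 332) = 17723 kJ/min
Energy balance on cold side (adiabatic exchanger): Q = ṁ_c·Cp_c·(T_c,out − T_c,in)
ṁ_c = 17723 / [1.71 × (84.2 − 35.5)] = 212.82 kg/min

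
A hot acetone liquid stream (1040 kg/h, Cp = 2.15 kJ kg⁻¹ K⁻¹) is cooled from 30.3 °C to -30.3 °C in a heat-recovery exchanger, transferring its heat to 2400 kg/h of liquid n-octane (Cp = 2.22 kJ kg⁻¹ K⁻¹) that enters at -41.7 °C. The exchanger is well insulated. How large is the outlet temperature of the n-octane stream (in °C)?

Heat released by hot stream: Q = 1040 × 2.15 × (30.3 − -30.3) = 135500 kJ/h
Energy balance on cold side (adiabatic exchanger): Q = ṁ_c·Cp_c·(T_c,out − T_c,in)
T_c,out = -41.7 + 135500/(2400 × 2.22) = -16.268 °C

T_c,out = -16.3 °C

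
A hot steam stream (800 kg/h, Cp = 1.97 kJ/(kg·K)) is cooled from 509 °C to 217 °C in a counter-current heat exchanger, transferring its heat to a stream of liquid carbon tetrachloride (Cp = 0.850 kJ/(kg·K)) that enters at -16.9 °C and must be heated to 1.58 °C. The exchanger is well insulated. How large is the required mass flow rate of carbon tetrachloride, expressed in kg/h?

ṁ_c = 29300 kg/h

Heat released by hot stream: Q = 800 × 1.97 × (509 − 217) = 460190 kJ/h
Energy balance on cold side (adiabatic exchanger): Q = ṁ_c·Cp_c·(T_c,out − T_c,in)
ṁ_c = 460190 / [0.850 × (1.58 − -16.9)] = 29297 kg/h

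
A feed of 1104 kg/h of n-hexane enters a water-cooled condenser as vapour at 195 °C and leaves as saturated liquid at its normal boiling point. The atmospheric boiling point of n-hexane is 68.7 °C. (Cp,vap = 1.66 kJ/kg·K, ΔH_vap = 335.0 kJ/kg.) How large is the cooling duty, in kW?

vapour 195→68.7 °C: -209.66 kJ/kg
condensation at 68.7 °C: -335 kJ/kg
Δh = -209.66 + -335 = -544.66 kJ/kg
Q = ṁ·Δh = 1104 kg/h × -544.66 kJ/kg = -601300 kJ/h
|Q| = 167.03 kW

Q_c = 167 kW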